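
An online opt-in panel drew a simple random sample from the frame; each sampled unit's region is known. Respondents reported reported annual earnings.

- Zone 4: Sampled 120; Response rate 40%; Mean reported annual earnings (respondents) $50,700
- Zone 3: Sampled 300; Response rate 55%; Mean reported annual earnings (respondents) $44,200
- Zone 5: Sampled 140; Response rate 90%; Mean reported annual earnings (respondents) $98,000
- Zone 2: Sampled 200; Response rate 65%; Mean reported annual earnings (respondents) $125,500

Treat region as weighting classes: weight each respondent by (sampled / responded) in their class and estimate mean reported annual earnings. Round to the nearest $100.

Each respondent's weight = sampled/responded in their class; summing within a class gives n_sampled, so:
  Zone 4: 120 × 50,700 = 6,084,000
  Zone 3: 300 × 44,200 = 13,260,000
  Zone 5: 140 × 98,000 = 13,720,000
  Zone 2: 200 × 125,500 = 25,100,000
Adjusted estimate = 58,164,000 / 760 = 76531.6 → $76,500.

$76,500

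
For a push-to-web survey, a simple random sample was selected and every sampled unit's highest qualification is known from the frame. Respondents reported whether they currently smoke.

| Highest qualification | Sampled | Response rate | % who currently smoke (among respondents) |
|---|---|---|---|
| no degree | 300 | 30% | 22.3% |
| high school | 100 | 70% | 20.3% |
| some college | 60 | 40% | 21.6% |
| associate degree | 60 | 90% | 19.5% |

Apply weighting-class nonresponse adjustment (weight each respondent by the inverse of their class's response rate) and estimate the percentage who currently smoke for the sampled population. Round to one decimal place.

With weight = n_sampled/n_responded per class, the weighted class total is n_sampled:
  no degree: 300 × 22.3 = 6690
  high school: 100 × 20.3 = 2030
  some college: 60 × 21.6 = 1296
  associate degree: 60 × 19.5 = 1170
Adjusted estimate = 11,186 / 520 = 21.5115 → 21.5%.

21.5%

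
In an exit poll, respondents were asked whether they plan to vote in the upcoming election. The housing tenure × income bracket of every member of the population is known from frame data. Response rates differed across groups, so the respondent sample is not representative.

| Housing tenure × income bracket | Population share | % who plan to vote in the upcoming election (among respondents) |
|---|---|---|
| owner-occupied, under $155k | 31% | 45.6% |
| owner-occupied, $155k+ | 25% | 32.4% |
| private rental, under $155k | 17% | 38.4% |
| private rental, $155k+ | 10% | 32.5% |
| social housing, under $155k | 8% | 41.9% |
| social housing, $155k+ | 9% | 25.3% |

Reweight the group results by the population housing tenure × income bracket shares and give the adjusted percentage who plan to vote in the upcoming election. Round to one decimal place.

Each cell contributes population-share × respondent value:
  owner-occupied, under $155k: 0.31 × 45.6 = 14.136
  owner-occupied, $155k+: 0.25 × 32.4 = 8.1
  private rental, under $155k: 0.17 × 38.4 = 6.528
  private rental, $155k+: 0.1 × 32.5 = 3.25
  social housing, under $155k: 0.08 × 41.9 = 3.352
  social housing, $155k+: 0.09 × 25.3 = 2.277
Post-stratified estimate = 37.643 → 37.6%.

37.6%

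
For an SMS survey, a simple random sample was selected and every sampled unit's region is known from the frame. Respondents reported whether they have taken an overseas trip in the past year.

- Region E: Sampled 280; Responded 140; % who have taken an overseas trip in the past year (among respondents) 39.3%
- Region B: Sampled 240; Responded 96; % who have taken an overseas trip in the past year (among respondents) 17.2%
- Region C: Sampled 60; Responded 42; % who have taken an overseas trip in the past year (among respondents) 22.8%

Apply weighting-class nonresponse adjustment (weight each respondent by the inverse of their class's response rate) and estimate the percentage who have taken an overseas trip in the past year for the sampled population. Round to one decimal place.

Response rates by class: Region E 140/280 = 50%, Region B 96/240 = 40%, Region C 42/60 = 70%.
Each respondent's weight = sampled/responded in their class; summing within a class gives n_sampled, so:
  Region E: 280 × 39.3 = 11,004
  Region B: 240 × 17.2 = 4128
  Region C: 60 × 22.8 = 1368
Adjusted estimate = 16,500 / 580 = 28.4483 → 28.4%.

28.4%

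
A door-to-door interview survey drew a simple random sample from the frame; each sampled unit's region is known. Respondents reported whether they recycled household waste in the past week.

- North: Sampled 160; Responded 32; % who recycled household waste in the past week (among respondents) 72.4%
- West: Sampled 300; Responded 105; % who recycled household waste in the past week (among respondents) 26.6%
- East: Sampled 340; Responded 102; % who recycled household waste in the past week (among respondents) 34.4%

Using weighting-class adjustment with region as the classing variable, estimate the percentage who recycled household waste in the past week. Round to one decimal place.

39.1%

Response rates by class: North 32/160 = 20%, West 105/300 = 35%, East 102/340 = 30%.
Weighting each respondent by the inverse class response rate inflates each class back to its sampled size, so the class weight is n_sampled:
  North: 160 × 72.4 = 11,584
  West: 300 × 26.6 = 7980
  East: 340 × 34.4 = 11,696
Adjusted estimate = 31,260 / 800 = 39.075 → 39.1%.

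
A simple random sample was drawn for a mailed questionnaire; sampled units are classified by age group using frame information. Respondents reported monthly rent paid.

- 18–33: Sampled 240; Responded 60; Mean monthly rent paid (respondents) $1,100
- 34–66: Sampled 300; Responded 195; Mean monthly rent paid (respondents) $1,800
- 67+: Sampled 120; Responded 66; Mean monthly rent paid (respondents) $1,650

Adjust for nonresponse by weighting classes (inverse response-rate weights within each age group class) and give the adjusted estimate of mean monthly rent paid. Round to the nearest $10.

$1,520

Response rates by class: 18–33 60/240 = 25%, 34–66 195/300 = 65%, 67+ 66/120 = 55%.
Inverse-response-rate weighting restores each class to its sampled count, so class totals weight by n_sampled:
  18–33: 240 × 1100 = 264,000
  34–66: 300 × 1800 = 540,000
  67+: 120 × 1650 = 198,000
Adjusted estimate = 1,002,000 / 660 = 1518.18 → $1,520.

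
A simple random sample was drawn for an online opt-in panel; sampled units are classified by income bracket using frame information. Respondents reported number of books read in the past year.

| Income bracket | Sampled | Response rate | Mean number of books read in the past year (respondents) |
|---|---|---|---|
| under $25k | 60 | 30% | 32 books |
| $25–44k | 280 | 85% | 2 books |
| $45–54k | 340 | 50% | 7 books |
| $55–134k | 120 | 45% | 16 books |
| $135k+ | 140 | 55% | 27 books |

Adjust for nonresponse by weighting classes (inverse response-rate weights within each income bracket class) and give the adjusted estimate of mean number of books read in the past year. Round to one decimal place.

11.2

Each respondent's weight = sampled/responded in their class; summing within a class gives n_sampled, so:
  under $25k: 60 × 32 = 1920
  $25–44k: 280 × 2 = 560
  $45–54k: 340 × 7 = 2380
  $55–134k: 120 × 16 = 1920
  $135k+: 140 × 27 = 3780
Adjusted estimate = 10,560 / 940 = 11.234 → 11.2.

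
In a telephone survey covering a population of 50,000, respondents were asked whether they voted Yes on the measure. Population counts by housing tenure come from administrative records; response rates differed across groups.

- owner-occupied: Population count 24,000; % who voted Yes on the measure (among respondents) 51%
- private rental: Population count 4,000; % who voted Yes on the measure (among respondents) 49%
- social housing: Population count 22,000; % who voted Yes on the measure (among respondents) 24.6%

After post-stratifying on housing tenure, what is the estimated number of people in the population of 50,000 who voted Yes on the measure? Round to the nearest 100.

19,600

Each cell contributes its population count × the respondent rate:
  owner-occupied: 24,000 × 51% = 12,240
  private rental: 4,000 × 49% = 1960
  social housing: 22,000 × 24.6% = 5412
Estimated total = 19,612 → 19,600.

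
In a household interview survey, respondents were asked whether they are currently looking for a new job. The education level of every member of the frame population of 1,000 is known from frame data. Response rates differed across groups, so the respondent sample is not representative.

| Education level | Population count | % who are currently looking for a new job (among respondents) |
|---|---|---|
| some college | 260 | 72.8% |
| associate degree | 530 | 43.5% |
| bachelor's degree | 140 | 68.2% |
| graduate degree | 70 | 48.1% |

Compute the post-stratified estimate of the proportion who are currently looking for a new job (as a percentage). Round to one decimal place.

Post-stratification weights by population share, not respondent share:
  some college: (260/1,000) × 72.8 = 18.928
  associate degree: (530/1,000) × 43.5 = 23.055
  bachelor's degree: (140/1,000) × 68.2 = 9.548
  graduate degree: (70/1,000) × 48.1 = 3.367
Post-stratified estimate = 54.898 → 54.9%.

54.9%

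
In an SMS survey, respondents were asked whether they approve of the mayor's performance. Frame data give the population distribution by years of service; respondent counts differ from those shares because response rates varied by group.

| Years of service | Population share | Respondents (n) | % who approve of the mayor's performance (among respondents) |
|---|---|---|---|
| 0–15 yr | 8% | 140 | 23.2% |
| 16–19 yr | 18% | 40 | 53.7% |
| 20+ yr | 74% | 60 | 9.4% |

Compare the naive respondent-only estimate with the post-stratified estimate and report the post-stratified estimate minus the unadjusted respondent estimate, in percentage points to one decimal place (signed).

Without adjustment, the pooled respondent share is:
  (140/240)×23.2 + (40/240)×53.7 + (60/240)×9.4 = 24.8333%
Reweighting by population years of service shares:
  0.08×23.2 + 0.18×53.7 + 0.74×9.4 = 18.478%
Difference = 18.478 − 24.8333 = -6.3553 pp.

-6.4 percentage points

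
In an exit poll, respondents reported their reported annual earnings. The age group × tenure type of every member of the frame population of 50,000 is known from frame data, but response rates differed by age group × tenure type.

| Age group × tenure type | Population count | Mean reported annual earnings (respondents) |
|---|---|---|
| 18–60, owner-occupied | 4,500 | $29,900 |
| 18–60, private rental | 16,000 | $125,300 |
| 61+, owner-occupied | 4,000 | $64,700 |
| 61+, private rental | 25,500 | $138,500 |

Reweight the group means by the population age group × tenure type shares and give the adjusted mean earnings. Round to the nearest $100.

Reweight to the known age group × tenure type distribution:
  18–60, owner-occupied: (4,500/50,000) × 29,900 = 2691
  18–60, private rental: (16,000/50,000) × 125,300 = 40,096
  61+, owner-occupied: (4,000/50,000) × 64,700 = 5176
  61+, private rental: (25,500/50,000) × 138,500 = 70,635
Post-stratified estimate = 118,598 → $118,600.

$118,600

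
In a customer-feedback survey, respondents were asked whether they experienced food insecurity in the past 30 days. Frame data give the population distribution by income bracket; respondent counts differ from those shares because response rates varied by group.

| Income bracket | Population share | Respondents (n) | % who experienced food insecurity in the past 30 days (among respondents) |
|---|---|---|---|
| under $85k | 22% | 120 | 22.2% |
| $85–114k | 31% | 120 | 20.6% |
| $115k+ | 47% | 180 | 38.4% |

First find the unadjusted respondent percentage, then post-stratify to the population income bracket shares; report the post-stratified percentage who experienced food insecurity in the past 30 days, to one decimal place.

29.3%

Naive respondent-only estimate (weights = respondent counts):
  (120/420)×22.2 + (120/420)×20.6 + (180/420)×38.4 = 28.6857%
Post-stratified estimate weights by population shares:
  0.22×22.2 + 0.31×20.6 + 0.47×38.4 = 29.318%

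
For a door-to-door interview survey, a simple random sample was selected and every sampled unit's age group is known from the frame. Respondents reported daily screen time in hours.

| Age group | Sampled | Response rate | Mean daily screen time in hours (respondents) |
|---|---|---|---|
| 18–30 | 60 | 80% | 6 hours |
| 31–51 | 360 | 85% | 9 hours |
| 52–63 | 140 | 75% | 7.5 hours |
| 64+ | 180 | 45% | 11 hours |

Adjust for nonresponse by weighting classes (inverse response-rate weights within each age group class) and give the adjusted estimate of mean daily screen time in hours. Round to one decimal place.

9.0

Each respondent's weight = sampled/responded in their class; summing within a class gives n_sampled, so:
  18–30: 60 × 6 = 360
  31–51: 360 × 9 = 3240
  52–63: 140 × 7.5 = 1050
  64+: 180 × 11 = 1980
Adjusted estimate = 6630 / 740 = 8.95946 → 9.0.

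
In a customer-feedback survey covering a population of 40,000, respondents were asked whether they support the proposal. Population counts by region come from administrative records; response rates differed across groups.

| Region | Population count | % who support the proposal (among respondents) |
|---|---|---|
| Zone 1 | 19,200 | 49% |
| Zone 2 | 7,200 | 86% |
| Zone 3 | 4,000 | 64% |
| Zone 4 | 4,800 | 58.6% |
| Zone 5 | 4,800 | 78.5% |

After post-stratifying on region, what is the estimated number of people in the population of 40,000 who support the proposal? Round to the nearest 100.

24,700

Estimated count per cell = population count × respondent percentage:
  Zone 1: 19,200 × 49% = 9408
  Zone 2: 7,200 × 86% = 6192
  Zone 3: 4,000 × 64% = 2560
  Zone 4: 4,800 × 58.6% = 2812.8
  Zone 5: 4,800 × 78.5% = 3768
Estimated total = 24740.8 → 24,700.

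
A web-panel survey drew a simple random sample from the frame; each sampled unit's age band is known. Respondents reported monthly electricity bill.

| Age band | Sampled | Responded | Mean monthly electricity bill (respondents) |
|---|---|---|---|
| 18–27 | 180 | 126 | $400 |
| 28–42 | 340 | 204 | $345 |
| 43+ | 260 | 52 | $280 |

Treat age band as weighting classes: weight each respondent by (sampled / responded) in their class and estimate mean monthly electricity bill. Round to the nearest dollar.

Response rates by class: 18–27 126/180 = 70%, 28–42 204/340 = 60%, 43+ 52/260 = 20%.
Weighting each respondent by the inverse class response rate inflates each class back to its sampled size, so the class weight is n_sampled:
  18–27: 180 × 400 = 72,000
  28–42: 340 × 345 = 117,300
  43+: 260 × 280 = 72,800
Adjusted estimate = 262,100 / 780 = 336.026 → $336.

$336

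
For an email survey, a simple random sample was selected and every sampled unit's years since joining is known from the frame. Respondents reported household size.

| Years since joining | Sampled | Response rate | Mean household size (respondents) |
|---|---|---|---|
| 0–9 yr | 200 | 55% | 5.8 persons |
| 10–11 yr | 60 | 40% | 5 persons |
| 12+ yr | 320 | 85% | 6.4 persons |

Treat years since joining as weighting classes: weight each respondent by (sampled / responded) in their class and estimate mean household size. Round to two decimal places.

Inverse-response-rate weighting restores each class to its sampled count, so class totals weight by n_sampled:
  0–9 yr: 200 × 5.8 = 1160
  10–11 yr: 60 × 5 = 300
  12+ yr: 320 × 6.4 = 2048
Adjusted estimate = 3508 / 580 = 6.04828 → 6.05.

6.05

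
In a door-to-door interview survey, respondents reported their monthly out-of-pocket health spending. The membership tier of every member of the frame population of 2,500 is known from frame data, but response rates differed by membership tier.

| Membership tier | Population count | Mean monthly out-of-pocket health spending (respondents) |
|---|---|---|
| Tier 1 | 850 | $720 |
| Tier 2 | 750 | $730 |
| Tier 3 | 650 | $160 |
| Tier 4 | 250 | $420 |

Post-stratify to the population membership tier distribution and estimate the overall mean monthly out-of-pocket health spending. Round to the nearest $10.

$550

Each cell contributes population-share × respondent value:
  Tier 1: (850/2,500) × 720 = 244.8
  Tier 2: (750/2,500) × 730 = 219
  Tier 3: (650/2,500) × 160 = 41.6
  Tier 4: (250/2,500) × 420 = 42
Post-stratified estimate = 547.4 → $550.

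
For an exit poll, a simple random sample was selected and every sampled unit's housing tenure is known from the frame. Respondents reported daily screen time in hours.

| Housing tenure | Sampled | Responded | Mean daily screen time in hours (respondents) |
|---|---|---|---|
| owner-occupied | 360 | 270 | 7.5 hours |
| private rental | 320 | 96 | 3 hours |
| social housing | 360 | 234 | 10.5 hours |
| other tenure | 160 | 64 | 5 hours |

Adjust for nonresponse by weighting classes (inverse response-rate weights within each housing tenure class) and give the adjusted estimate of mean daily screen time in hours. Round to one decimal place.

Class response rates: owner-occupied 270/360 = 75%, private rental 96/320 = 30%, social housing 234/360 = 65%, other tenure 64/160 = 40%.
Each respondent's weight = sampled/responded in their class; summing within a class gives n_sampled, so:
  owner-occupied: 360 × 7.5 = 2700
  private rental: 320 × 3 = 960
  social housing: 360 × 10.5 = 3780
  other tenure: 160 × 5 = 800
Adjusted estimate = 8240 / 1,200 = 6.86667 → 6.9.

6.9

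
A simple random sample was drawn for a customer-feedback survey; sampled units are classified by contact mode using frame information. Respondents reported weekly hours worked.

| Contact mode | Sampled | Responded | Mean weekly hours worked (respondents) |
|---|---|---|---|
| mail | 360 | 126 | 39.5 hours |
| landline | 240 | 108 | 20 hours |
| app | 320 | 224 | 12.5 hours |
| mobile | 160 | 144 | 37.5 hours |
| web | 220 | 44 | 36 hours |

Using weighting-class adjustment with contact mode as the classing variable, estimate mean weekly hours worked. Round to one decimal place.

28.4

Class response rates: mail 126/360 = 35%, landline 108/240 = 45%, app 224/320 = 70%, mobile 144/160 = 90%, web 44/220 = 20%.
Weighting each respondent by the inverse class response rate inflates each class back to its sampled size, so the class weight is n_sampled:
  mail: 360 × 39.5 = 14,220
  landline: 240 × 20 = 4800
  app: 320 × 12.5 = 4000
  mobile: 160 × 37.5 = 6000
  web: 220 × 36 = 7920
Adjusted estimate = 36,940 / 1,300 = 28.4154 → 28.4.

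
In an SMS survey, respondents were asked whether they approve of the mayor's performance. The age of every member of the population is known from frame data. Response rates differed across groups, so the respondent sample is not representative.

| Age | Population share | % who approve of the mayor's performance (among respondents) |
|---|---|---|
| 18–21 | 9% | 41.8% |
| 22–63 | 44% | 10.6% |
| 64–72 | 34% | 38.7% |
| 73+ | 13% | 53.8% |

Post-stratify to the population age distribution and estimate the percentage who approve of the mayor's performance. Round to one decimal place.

Weight each group's respondent value by its population share:
  18–21: 0.09 × 41.8 = 3.762
  22–63: 0.44 × 10.6 = 4.664
  64–72: 0.34 × 38.7 = 13.158
  73+: 0.13 × 53.8 = 6.994
Post-stratified estimate = 28.578 → 28.6%.

28.6%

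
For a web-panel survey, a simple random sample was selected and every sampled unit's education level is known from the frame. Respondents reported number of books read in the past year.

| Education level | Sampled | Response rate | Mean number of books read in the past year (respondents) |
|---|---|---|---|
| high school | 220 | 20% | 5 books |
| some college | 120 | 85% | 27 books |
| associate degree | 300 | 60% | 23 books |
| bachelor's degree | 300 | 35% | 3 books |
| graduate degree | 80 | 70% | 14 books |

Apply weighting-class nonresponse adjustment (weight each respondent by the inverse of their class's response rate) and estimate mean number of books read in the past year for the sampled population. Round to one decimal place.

13.0

Inverse-response-rate weighting restores each class to its sampled count, so class totals weight by n_sampled:
  high school: 220 × 5 = 1100
  some college: 120 × 27 = 3240
  associate degree: 300 × 23 = 6900
  bachelor's degree: 300 × 3 = 900
  graduate degree: 80 × 14 = 1120
Adjusted estimate = 13,260 / 1,020 = 13 → 13.0.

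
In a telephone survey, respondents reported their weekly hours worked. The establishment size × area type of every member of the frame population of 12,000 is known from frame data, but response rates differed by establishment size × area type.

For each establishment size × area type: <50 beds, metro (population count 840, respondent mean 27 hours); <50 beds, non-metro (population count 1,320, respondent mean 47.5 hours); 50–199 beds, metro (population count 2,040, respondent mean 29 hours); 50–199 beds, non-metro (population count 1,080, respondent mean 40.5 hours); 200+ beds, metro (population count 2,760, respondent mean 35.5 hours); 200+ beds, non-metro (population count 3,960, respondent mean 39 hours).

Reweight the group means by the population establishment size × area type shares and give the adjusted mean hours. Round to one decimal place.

36.7

Weight each group's respondent value by its population share:
  <50 beds, metro: (840/12,000) × 27 = 1.89
  <50 beds, non-metro: (1,320/12,000) × 47.5 = 5.225
  50–199 beds, metro: (2,040/12,000) × 29 = 4.93
  50–199 beds, non-metro: (1,080/12,000) × 40.5 = 3.645
  200+ beds, metro: (2,760/12,000) × 35.5 = 8.165
  200+ beds, non-metro: (3,960/12,000) × 39 = 12.87
Post-stratified estimate = 36.725 → 36.7.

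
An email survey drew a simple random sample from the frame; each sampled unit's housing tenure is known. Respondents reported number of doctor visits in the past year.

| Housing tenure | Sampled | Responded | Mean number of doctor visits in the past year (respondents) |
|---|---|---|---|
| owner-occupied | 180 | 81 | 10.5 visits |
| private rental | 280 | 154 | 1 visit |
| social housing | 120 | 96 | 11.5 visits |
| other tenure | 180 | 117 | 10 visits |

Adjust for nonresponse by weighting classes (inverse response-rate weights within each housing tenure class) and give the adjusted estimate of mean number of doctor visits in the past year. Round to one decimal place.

Class response rates: owner-occupied 81/180 = 45%, private rental 154/280 = 55%, social housing 96/120 = 80%, other tenure 117/180 = 65%.
Weighting each respondent by the inverse class response rate inflates each class back to its sampled size, so the class weight is n_sampled:
  owner-occupied: 180 × 10.5 = 1890
  private rental: 280 × 1 = 280
  social housing: 120 × 11.5 = 1380
  other tenure: 180 × 10 = 1800
Adjusted estimate = 5350 / 760 = 7.03947 → 7.0.

7.0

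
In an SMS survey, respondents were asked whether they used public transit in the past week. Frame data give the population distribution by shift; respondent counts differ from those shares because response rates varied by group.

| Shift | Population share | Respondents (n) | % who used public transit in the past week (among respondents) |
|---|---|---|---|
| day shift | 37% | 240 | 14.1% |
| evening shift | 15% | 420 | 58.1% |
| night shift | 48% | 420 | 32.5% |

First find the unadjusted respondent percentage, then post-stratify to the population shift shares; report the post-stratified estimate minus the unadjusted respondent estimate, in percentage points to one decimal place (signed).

Without adjustment, the pooled respondent share is:
  (240/1080)×14.1 + (420/1080)×58.1 + (420/1080)×32.5 = 38.3667%
Reweighting by population shift shares:
  0.37×14.1 + 0.15×58.1 + 0.48×32.5 = 29.532%
Difference = 29.532 − 38.3667 = -8.8347 pp.

-8.8 percentage points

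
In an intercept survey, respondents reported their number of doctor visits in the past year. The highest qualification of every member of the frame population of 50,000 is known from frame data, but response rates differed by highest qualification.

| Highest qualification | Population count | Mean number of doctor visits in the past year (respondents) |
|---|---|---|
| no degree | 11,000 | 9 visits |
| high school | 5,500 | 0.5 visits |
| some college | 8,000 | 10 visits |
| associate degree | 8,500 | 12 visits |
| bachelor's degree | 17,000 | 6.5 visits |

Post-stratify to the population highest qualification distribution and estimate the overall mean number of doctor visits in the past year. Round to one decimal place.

Post-stratification weights by population share, not respondent share:
  no degree: (11,000/50,000) × 9 = 1.98
  high school: (5,500/50,000) × 0.5 = 0.055
  some college: (8,000/50,000) × 10 = 1.6
  associate degree: (8,500/50,000) × 12 = 2.04
  bachelor's degree: (17,000/50,000) × 6.5 = 2.21
Post-stratified estimate = 7.885 → 7.9.

7.9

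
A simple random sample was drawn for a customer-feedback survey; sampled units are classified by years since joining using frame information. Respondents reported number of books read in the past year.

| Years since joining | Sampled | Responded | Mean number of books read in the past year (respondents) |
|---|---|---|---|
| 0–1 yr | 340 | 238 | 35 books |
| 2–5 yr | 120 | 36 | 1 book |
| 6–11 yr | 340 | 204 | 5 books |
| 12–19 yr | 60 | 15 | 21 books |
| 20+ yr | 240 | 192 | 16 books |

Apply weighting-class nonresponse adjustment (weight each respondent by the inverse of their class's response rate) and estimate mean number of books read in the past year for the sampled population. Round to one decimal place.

Class response rates: 0–1 yr 238/340 = 70%, 2–5 yr 36/120 = 30%, 6–11 yr 204/340 = 60%, 12–19 yr 15/60 = 25%, 20+ yr 192/240 = 80%.
Each respondent's weight = sampled/responded in their class; summing within a class gives n_sampled, so:
  0–1 yr: 340 × 35 = 11,900
  2–5 yr: 120 × 1 = 120
  6–11 yr: 340 × 5 = 1700
  12–19 yr: 60 × 21 = 1260
  20+ yr: 240 × 16 = 3840
Adjusted estimate = 18,820 / 1,100 = 17.1091 → 17.1.

17.1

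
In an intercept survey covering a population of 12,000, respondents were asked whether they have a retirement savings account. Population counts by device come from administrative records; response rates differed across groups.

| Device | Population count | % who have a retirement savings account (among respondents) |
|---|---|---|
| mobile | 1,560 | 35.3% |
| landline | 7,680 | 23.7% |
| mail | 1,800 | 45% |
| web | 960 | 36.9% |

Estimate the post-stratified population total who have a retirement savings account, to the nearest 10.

Estimated count per cell = population count × respondent percentage:
  mobile: 1,560 × 35.3% = 550.68
  landline: 7,680 × 23.7% = 1820.16
  mail: 1,800 × 45% = 810
  web: 960 × 36.9% = 354.24
Estimated total = 3535.08 → 3,540.

3,540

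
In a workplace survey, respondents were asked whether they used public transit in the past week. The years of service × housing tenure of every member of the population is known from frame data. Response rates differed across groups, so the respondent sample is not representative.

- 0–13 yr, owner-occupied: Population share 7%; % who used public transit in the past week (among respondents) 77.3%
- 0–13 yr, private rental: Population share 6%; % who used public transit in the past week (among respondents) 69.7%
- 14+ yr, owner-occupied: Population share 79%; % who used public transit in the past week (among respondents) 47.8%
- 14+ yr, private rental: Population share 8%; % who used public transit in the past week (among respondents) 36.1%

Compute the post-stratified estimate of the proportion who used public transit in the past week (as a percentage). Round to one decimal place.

Each cell contributes population-share × respondent value:
  0–13 yr, owner-occupied: 0.07 × 77.3 = 5.411
  0–13 yr, private rental: 0.06 × 69.7 = 4.182
  14+ yr, owner-occupied: 0.79 × 47.8 = 37.762
  14+ yr, private rental: 0.08 × 36.1 = 2.888
Post-stratified estimate = 50.243 → 50.2%.

50.2%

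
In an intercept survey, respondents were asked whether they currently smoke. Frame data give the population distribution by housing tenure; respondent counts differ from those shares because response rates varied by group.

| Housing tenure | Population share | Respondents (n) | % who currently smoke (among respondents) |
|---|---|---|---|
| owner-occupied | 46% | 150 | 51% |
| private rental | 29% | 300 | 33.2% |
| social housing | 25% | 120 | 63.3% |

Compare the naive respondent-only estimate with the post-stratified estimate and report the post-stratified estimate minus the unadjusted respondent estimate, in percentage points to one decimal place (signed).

Without adjustment, the pooled respondent share is:
  (150/570)×51 + (300/570)×33.2 + (120/570)×63.3 = 44.2211%
Post-stratified estimate weights by population shares:
  0.46×51 + 0.29×33.2 + 0.25×63.3 = 48.913%
Difference = 48.913 − 44.2211 = 4.6919 pp.

+4.7 percentage points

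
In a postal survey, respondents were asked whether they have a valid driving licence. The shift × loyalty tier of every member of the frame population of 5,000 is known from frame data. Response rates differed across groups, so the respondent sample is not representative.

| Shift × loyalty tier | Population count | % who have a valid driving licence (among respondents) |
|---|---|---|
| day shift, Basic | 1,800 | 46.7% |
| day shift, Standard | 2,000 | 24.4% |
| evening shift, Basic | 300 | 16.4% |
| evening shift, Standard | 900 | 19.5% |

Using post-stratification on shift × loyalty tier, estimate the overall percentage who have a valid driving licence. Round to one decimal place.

Each cell contributes population-share × respondent value:
  day shift, Basic: (1,800/5,000) × 46.7 = 16.812
  day shift, Standard: (2,000/5,000) × 24.4 = 9.76
  evening shift, Basic: (300/5,000) × 16.4 = 0.984
  evening shift, Standard: (900/5,000) × 19.5 = 3.51
Post-stratified estimate = 31.066 → 31.1%.

31.1%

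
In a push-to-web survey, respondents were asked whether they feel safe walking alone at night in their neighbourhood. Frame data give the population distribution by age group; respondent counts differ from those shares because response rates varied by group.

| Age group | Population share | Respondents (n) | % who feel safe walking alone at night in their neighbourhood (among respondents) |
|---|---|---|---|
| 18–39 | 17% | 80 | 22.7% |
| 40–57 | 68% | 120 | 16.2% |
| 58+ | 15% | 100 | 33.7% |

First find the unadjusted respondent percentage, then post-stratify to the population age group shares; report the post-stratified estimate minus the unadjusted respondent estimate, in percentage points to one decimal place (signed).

-3.8 percentage points

Unadjusted (pooled respondent) estimate weights by respondent counts:
  (80/300)×22.7 + (120/300)×16.2 + (100/300)×33.7 = 23.7667%
Post-stratified estimate weights by population shares:
  0.17×22.7 + 0.68×16.2 + 0.15×33.7 = 19.93%
Difference = 19.93 − 23.7667 = -3.8367 pp.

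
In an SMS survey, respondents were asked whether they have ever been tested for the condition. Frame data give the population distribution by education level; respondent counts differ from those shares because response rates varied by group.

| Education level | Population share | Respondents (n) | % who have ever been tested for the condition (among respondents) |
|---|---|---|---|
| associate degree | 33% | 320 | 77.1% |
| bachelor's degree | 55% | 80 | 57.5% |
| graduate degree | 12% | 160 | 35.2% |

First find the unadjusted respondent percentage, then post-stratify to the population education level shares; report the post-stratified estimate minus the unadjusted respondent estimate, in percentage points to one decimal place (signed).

Naive respondent-only estimate (weights = respondent counts):
  (320/560)×77.1 + (80/560)×57.5 + (160/560)×35.2 = 62.3286%
Reweighting by population education level shares:
  0.33×77.1 + 0.55×57.5 + 0.12×35.2 = 61.292%
Difference = 61.292 − 62.3286 = -1.0366 pp.

-1.0 percentage points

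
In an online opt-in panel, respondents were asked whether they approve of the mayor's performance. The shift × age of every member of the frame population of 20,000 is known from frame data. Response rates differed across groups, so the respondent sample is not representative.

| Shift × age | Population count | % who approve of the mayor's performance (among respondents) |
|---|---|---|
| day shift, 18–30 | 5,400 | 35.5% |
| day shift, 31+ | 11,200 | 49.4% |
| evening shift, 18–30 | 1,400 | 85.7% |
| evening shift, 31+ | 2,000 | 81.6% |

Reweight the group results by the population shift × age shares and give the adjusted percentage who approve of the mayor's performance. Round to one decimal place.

Reweight to the known shift × age distribution:
  day shift, 18–30: (5,400/20,000) × 35.5 = 9.585
  day shift, 31+: (11,200/20,000) × 49.4 = 27.664
  evening shift, 18–30: (1,400/20,000) × 85.7 = 5.999
  evening shift, 31+: (2,000/20,000) × 81.6 = 8.16
Post-stratified estimate = 51.408 → 51.4%.

51.4%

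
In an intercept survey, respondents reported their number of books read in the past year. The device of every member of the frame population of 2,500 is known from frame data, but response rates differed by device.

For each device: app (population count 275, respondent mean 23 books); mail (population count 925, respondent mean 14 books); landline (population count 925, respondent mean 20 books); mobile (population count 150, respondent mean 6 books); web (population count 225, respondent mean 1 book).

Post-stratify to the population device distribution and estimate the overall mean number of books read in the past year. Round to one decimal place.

15.6

Weight each group's respondent value by its population share:
  app: (275/2,500) × 23 = 2.53
  mail: (925/2,500) × 14 = 5.18
  landline: (925/2,500) × 20 = 7.4
  mobile: (150/2,500) × 6 = 0.36
  web: (225/2,500) × 1 = 0.09
Post-stratified estimate = 15.56 → 15.6.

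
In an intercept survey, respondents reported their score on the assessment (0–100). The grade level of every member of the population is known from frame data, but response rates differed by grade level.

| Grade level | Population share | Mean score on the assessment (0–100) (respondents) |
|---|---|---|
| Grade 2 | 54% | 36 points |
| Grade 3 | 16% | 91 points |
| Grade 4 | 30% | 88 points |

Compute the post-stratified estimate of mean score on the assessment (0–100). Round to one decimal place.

Post-stratification weights by population share, not respondent share:
  Grade 2: 0.54 × 36 = 19.44
  Grade 3: 0.16 × 91 = 14.56
  Grade 4: 0.3 × 88 = 26.4
Post-stratified estimate = 60.4 → 60.4.

60.4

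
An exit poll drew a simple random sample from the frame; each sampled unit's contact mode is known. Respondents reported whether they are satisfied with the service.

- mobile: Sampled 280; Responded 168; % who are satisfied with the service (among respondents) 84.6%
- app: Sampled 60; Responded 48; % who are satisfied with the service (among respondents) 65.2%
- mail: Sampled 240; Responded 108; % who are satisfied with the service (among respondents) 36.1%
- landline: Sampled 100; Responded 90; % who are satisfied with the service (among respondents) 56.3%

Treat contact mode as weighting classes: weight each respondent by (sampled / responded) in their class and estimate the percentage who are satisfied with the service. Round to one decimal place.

61.6%

Response rates by class: mobile 168/280 = 60%, app 48/60 = 80%, mail 108/240 = 45%, landline 90/100 = 90%.
Inverse-response-rate weighting restores each class to its sampled count, so class totals weight by n_sampled:
  mobile: 280 × 84.6 = 23,688
  app: 60 × 65.2 = 3912
  mail: 240 × 36.1 = 8664
  landline: 100 × 56.3 = 5630
Adjusted estimate = 41,894 / 680 = 61.6088 → 61.6%.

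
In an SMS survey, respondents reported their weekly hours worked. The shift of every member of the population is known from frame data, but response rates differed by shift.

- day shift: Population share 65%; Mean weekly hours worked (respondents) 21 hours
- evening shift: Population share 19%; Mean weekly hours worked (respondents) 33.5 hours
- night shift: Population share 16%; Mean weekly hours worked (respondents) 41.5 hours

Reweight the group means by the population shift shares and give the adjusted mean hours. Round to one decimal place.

Reweight to the known shift distribution:
  day shift: 0.65 × 21 = 13.65
  evening shift: 0.19 × 33.5 = 6.365
  night shift: 0.16 × 41.5 = 6.64
Post-stratified estimate = 26.655 → 26.7.

26.7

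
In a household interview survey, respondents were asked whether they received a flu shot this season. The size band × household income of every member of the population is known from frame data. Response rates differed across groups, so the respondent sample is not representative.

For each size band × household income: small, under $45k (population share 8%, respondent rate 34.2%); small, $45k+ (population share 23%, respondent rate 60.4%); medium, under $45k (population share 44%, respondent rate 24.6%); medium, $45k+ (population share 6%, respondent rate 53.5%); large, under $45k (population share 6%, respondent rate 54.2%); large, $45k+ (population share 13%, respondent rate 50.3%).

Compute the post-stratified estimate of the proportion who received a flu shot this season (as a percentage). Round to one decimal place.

Weight each group's respondent value by its population share:
  small, under $45k: 0.08 × 34.2 = 2.736
  small, $45k+: 0.23 × 60.4 = 13.892
  medium, under $45k: 0.44 × 24.6 = 10.824
  medium, $45k+: 0.06 × 53.5 = 3.21
  large, under $45k: 0.06 × 54.2 = 3.252
  large, $45k+: 0.13 × 50.3 = 6.539
Post-stratified estimate = 40.453 → 40.5%.

40.5%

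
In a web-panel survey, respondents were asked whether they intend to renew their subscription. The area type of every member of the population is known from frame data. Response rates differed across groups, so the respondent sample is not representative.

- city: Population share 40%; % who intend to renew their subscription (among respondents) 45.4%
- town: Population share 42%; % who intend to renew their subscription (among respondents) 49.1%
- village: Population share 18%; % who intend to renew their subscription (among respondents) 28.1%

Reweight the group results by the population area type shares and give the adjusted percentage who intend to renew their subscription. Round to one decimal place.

43.8%

Reweight to the known area type distribution:
  city: 0.4 × 45.4 = 18.16
  town: 0.42 × 49.1 = 20.622
  village: 0.18 × 28.1 = 5.058
Post-stratified estimate = 43.84 → 43.8%.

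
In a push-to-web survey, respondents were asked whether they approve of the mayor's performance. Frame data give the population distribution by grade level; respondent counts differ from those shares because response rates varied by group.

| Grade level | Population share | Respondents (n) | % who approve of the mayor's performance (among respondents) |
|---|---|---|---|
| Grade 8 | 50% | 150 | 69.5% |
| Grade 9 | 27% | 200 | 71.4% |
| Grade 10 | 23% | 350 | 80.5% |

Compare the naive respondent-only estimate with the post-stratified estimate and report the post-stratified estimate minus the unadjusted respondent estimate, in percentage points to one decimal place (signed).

Naive respondent-only estimate (weights = respondent counts):
  (150/700)×69.5 + (200/700)×71.4 + (350/700)×80.5 = 75.5429%
Post-stratified estimate weights by population shares:
  0.5×69.5 + 0.27×71.4 + 0.23×80.5 = 72.543%
Difference = 72.543 − 75.5429 = -2.9999 pp.

-3.0 percentage points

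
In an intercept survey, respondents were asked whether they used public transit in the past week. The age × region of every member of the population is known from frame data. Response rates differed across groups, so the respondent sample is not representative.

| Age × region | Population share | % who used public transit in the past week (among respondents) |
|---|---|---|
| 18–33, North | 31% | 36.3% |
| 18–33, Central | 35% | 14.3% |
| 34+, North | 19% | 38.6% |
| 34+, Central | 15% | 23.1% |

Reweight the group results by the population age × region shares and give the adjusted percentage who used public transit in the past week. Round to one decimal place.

27.1%

Reweight to the known age × region distribution:
  18–33, North: 0.31 × 36.3 = 11.253
  18–33, Central: 0.35 × 14.3 = 5.005
  34+, North: 0.19 × 38.6 = 7.334
  34+, Central: 0.15 × 23.1 = 3.465
Post-stratified estimate = 27.057 → 27.1%.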